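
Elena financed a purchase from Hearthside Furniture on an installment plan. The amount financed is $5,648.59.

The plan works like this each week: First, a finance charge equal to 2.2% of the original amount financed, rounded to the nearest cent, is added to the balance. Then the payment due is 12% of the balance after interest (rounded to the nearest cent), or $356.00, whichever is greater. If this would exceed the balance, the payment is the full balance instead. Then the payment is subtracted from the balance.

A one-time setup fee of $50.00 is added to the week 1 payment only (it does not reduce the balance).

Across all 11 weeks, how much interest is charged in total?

$1,366.97

# | Opening | Interest | Payment | Fee | End bal
1 | $5,648.59 | $124.27 | $692.74 | $50.00 | $5,080.12
2 | $5,080.12 | $124.27 | $624.53 | — | $4,579.86
3 | $4,579.86 | $124.27 | $564.50 | — | $4,139.63
4 | $4,139.63 | $124.27 | $511.67 | — | $3,752.23
5 | $3,752.23 | $124.27 | $465.18 | — | $3,411.32
6 | $3,411.32 | $124.27 | $424.27 | — | $3,111.32
7 | $3,111.32 | $124.27 | $388.27 | — | $2,847.32
8 | $2,847.32 | $124.27 | $356.59 | — | $2,615.00
9 | $2,615.00 | $124.27 | $356.00 | — | $2,383.27
10 | $2,383.27 | $124.27 | $356.00 | — | $2,151.54
11 | $2,151.54 | $124.27 | $356.00 | — | $1,919.81
Total interest: $124.27 + $124.27 + $124.27 + $124.27 + $124.27 + $124.27 + $124.27 + $124.27 + $124.27 + $124.27 + $124.27 = $1,366.97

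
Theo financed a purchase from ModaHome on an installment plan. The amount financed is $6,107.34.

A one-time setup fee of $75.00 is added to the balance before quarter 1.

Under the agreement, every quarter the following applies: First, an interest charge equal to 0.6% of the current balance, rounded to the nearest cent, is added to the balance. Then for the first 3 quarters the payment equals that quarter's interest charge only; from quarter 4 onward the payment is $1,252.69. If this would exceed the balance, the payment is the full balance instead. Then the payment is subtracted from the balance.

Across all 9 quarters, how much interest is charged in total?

Quarter 1: $6,182.34 +$37.09 interest = $6,219.43; pay $37.09 → $6,182.34
Quarter 2: $6,182.34 +$37.09 interest = $6,219.43; pay $37.09 → $6,182.34
Quarter 3: $6,182.34 +$37.09 interest = $6,219.43; pay $37.09 → $6,182.34
Quarter 4: $6,182.34 +$37.09 interest = $6,219.43; pay $1,252.69 → $4,966.74
Quarter 5: $4,966.74 +$29.80 interest = $4,996.54; pay $1,252.69 → $3,743.85
Quarter 6: $3,743.85 +$22.46 interest = $3,766.31; pay $1,252.69 → $2,513.62
Quarter 7: $2,513.62 +$15.08 interest = $2,528.70; pay $1,252.69 → $1,276.01
Quarter 8: $1,276.01 +$7.66 interest = $1,283.67; pay $1,252.69 → $30.98
Quarter 9: $30.98 +$0.19 interest = $31.17; pay $31.17 → $0.00
Total interest: $37.09 + $37.09 + $37.09 + $37.09 + $29.80 + $22.46 + $15.08 + $7.66 + $0.19 = $223.55

$223.55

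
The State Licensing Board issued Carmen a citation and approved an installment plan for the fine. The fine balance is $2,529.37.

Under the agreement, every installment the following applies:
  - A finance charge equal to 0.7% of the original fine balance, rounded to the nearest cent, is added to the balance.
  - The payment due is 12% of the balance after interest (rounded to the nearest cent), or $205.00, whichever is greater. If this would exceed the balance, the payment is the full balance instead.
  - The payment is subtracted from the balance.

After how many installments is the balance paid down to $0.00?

Installment 1: $2,529.37 +$17.71 interest = $2,547.08; pay $305.65 → $2,241.43
Installment 2: $2,241.43 +$17.71 interest = $2,259.14; pay $271.10 → $1,988.04
Installment 3: $1,988.04 +$17.71 interest = $2,005.75; pay $240.69 → $1,765.06
Installment 4: $1,765.06 +$17.71 interest = $1,782.77; pay $213.93 → $1,568.84
Installment 5: $1,568.84 +$17.71 interest = $1,586.55; pay $205.00 → $1,381.55
Installment 6: $1,381.55 +$17.71 interest = $1,399.26; pay $205.00 → $1,194.26
Installment 7: $1,194.26 +$17.71 interest = $1,211.97; pay $205.00 → $1,006.97
Installment 8: $1,006.97 +$17.71 interest = $1,024.68; pay $205.00 → $819.68
Installment 9: $819.68 +$17.71 interest = $837.39; pay $205.00 → $632.39
Installment 10: $632.39 +$17.71 interest = $650.10; pay $205.00 → $445.10
Installment 11: $445.10 +$17.71 interest = $462.81; pay $205.00 → $257.81
Installment 12: $257.81 +$17.71 interest = $275.52; pay $205.00 → $70.52
Installment 13: $70.52 +$17.71 interest = $88.23; pay $88.23 → $0.00
Balance reaches $0.00 in installment 13.

13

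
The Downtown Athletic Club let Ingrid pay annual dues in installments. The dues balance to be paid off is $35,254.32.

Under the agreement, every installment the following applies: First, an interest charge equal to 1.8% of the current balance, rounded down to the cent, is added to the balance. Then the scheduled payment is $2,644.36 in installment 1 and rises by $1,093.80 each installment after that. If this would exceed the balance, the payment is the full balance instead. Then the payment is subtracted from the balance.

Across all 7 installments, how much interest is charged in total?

Installment 1: $35,254.32 +$634.57 interest = $35,888.89; pay $2,644.36 → $33,244.53
Installment 2: $33,244.53 +$598.40 interest = $33,842.93; pay $3,738.16 → $30,104.77
Installment 3: $30,104.77 +$541.88 interest = $30,646.65; pay $4,831.96 → $25,814.69
Installment 4: $25,814.69 +$464.66 interest = $26,279.35; pay $5,925.76 → $20,353.59
Installment 5: $20,353.59 +$366.36 interest = $20,719.95; pay $7,019.56 → $13,700.39
Installment 6: $13,700.39 +$246.60 interest = $13,946.99; pay $8,113.36 → $5,833.63
Installment 7: $5,833.63 +$105.00 interest = $5,938.63; pay $5,938.63 → $0.00
Total interest: $634.57 + $598.40 + $541.88 + $464.66 + $366.36 + $246.60 + $105.00 = $2,957.47

$2,957.47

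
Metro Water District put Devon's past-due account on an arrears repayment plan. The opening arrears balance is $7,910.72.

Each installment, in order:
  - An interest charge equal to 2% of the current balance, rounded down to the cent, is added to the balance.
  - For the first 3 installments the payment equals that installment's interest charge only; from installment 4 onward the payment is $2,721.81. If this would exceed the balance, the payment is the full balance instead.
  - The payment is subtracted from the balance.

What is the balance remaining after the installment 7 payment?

$0.00

Installment 1: opening $7,910.72; interest $158.21 → $8,068.93; payment $158.21; balance $7,910.72
Installment 2: opening $7,910.72; interest $158.21 → $8,068.93; payment $158.21; balance $7,910.72
Installment 3: opening $7,910.72; interest $158.21 → $8,068.93; payment $158.21; balance $7,910.72
Installment 4: opening $7,910.72; interest $158.21 → $8,068.93; payment $2,721.81; balance $5,347.12
Installment 5: opening $5,347.12; interest $106.94 → $5,454.06; payment $2,721.81; balance $2,732.25
Installment 6: opening $2,732.25; interest $54.64 → $2,786.89; payment $2,721.81; balance $65.08
Installment 7: opening $65.08; interest $1.30 → $66.38; payment $66.38; balance $0.00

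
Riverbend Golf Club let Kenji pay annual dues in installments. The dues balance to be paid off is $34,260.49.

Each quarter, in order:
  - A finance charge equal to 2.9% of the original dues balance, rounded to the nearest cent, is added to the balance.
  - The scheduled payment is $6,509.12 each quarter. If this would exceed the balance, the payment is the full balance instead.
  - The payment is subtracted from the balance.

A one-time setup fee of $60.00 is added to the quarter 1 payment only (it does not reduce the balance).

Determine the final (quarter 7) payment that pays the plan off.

$2,160.62

Quarter 1: opening $34,260.49; interest $993.55 → $35,254.04; payment $6,509.12 (+ $60.00 fee); balance $28,744.92
Quarter 2: opening $28,744.92; interest $993.55 → $29,738.47; payment $6,509.12; balance $23,229.35
Quarter 3: opening $23,229.35; interest $993.55 → $24,222.90; payment $6,509.12; balance $17,713.78
Quarter 4: opening $17,713.78; interest $993.55 → $18,707.33; payment $6,509.12; balance $12,198.21
Quarter 5: opening $12,198.21; interest $993.55 → $13,191.76; payment $6,509.12; balance $6,682.64
Quarter 6: opening $6,682.64; interest $993.55 → $7,676.19; payment $6,509.12; balance $1,167.07
Quarter 7: opening $1,167.07; interest $993.55 → $2,160.62; payment $2,160.62; balance $0.00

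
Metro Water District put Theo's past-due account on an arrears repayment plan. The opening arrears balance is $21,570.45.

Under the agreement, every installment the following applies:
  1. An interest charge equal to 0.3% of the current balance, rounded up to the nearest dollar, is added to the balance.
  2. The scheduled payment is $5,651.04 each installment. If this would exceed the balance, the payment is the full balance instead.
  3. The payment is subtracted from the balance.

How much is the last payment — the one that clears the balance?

Installment 1: $21,570.45 +$65.00 interest = $21,635.45; pay $5,651.04 → $15,984.41
Installment 2: $15,984.41 +$48.00 interest = $16,032.41; pay $5,651.04 → $10,381.37
Installment 3: $10,381.37 +$32.00 interest = $10,413.37; pay $5,651.04 → $4,762.33
Installment 4: $4,762.33 +$15.00 interest = $4,777.33; pay $4,777.33 → $0.00

$4,777.33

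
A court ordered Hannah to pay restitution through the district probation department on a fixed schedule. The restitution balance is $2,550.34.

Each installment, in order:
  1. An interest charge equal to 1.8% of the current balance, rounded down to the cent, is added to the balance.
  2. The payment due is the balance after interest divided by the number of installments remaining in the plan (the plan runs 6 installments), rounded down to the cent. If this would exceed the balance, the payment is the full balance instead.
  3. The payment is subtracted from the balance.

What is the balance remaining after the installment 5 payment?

# | Opening | Interest | Payment | End bal
1 | $2,550.34 | $45.90 | $432.70 | $2,163.54
2 | $2,163.54 | $38.94 | $440.49 | $1,761.99
3 | $1,761.99 | $31.71 | $448.42 | $1,345.28
4 | $1,345.28 | $24.21 | $456.49 | $913.00
5 | $913.00 | $16.43 | $464.71 | $464.72

$464.72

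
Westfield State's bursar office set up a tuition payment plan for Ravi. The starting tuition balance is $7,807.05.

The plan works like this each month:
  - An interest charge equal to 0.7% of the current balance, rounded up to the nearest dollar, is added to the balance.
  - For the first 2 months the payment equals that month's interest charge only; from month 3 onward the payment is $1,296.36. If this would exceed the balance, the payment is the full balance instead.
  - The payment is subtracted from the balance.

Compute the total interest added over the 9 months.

$311.00

# | Opening | Interest | Payment | End bal
1 | $7,807.05 | $55.00 | $55.00 | $7,807.05
2 | $7,807.05 | $55.00 | $55.00 | $7,807.05
3 | $7,807.05 | $55.00 | $1,296.36 | $6,565.69
4 | $6,565.69 | $46.00 | $1,296.36 | $5,315.33
5 | $5,315.33 | $38.00 | $1,296.36 | $4,056.97
6 | $4,056.97 | $29.00 | $1,296.36 | $2,789.61
7 | $2,789.61 | $20.00 | $1,296.36 | $1,513.25
8 | $1,513.25 | $11.00 | $1,296.36 | $227.89
9 | $227.89 | $2.00 | $229.89 | $0.00
Total interest: $55.00 + $55.00 + $55.00 + $46.00 + $38.00 + $29.00 + $20.00 + $11.00 + $2.00 = $311.00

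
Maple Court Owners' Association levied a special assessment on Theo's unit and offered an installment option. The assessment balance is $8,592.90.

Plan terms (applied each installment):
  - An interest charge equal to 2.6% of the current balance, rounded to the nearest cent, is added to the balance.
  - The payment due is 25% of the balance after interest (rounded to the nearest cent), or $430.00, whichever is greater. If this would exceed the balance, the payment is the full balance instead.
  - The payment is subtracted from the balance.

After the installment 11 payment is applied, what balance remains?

# | Opening | Interest | Payment | End bal
1 | $8,592.90 | $223.42 | $2,204.08 | $6,612.24
2 | $6,612.24 | $171.92 | $1,696.04 | $5,088.12
3 | $5,088.12 | $132.29 | $1,305.10 | $3,915.31
4 | $3,915.31 | $101.80 | $1,004.28 | $3,012.83
5 | $3,012.83 | $78.33 | $772.79 | $2,318.37
6 | $2,318.37 | $60.28 | $594.66 | $1,783.99
7 | $1,783.99 | $46.38 | $457.59 | $1,372.78
8 | $1,372.78 | $35.69 | $430.00 | $978.47
9 | $978.47 | $25.44 | $430.00 | $573.91
10 | $573.91 | $14.92 | $430.00 | $158.83
11 | $158.83 | $4.13 | $162.96 | $0.00

$0.00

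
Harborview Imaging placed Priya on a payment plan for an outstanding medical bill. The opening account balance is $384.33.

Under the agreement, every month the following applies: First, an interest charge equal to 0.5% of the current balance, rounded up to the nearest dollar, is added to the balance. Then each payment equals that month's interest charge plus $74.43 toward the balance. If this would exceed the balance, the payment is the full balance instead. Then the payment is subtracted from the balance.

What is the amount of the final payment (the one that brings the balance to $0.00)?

$13.18

# | Opening | Interest | Payment | End bal
1 | $384.33 | $2.00 | $76.43 | $309.90
2 | $309.90 | $2.00 | $76.43 | $235.47
3 | $235.47 | $2.00 | $76.43 | $161.04
4 | $161.04 | $1.00 | $75.43 | $86.61
5 | $86.61 | $1.00 | $75.43 | $12.18
6 | $12.18 | $1.00 | $13.18 | $0.00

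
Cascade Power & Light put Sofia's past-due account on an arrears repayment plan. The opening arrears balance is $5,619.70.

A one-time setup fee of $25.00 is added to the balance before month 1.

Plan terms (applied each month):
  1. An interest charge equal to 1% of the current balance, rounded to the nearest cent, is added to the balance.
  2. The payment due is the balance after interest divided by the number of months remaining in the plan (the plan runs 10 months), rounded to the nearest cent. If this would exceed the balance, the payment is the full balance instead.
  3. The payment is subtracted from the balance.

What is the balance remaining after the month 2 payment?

Month 1: opening $5,644.70; interest $56.45 → $5,701.15; payment $570.12; balance $5,131.03
Month 2: opening $5,131.03; interest $51.31 → $5,182.34; payment $575.82; balance $4,606.52

$4,606.52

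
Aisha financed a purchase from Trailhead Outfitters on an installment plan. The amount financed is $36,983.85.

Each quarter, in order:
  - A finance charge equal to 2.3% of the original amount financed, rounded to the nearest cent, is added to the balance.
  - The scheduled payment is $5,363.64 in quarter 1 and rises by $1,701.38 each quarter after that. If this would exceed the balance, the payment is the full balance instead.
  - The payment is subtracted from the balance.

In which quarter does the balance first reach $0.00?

5

# | Opening | Interest | Payment | End bal
1 | $36,983.85 | $850.63 | $5,363.64 | $32,470.84
2 | $32,470.84 | $850.63 | $7,065.02 | $26,256.45
3 | $26,256.45 | $850.63 | $8,766.40 | $18,340.68
4 | $18,340.68 | $850.63 | $10,467.78 | $8,723.53
5 | $8,723.53 | $850.63 | $9,574.16 | $0.00
Balance reaches $0.00 in quarter 5.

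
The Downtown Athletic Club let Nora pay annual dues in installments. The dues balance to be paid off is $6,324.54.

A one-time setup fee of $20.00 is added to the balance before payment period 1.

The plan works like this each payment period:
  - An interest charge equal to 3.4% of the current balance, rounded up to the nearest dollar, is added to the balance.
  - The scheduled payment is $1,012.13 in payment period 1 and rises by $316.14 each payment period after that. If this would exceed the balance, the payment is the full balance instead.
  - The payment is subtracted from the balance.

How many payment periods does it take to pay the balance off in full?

5

Payment period 1: opening $6,344.54; interest $216.00 → $6,560.54; payment $1,012.13; balance $5,548.41
Payment period 2: opening $5,548.41; interest $189.00 → $5,737.41; payment $1,328.27; balance $4,409.14
Payment period 3: opening $4,409.14; interest $150.00 → $4,559.14; payment $1,644.41; balance $2,914.73
Payment period 4: opening $2,914.73; interest $100.00 → $3,014.73; payment $1,960.55; balance $1,054.18
Payment period 5: opening $1,054.18; interest $36.00 → $1,090.18; payment $1,090.18; balance $0.00
Balance reaches $0.00 in payment period 5.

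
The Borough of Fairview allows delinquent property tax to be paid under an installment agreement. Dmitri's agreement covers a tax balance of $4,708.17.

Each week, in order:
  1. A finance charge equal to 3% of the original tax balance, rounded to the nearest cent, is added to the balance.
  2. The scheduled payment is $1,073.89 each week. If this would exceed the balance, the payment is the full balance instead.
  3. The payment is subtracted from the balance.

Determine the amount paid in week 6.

$186.22

# | Opening | Interest | Payment | End bal
1 | $4,708.17 | $141.25 | $1,073.89 | $3,775.53
2 | $3,775.53 | $141.25 | $1,073.89 | $2,842.89
3 | $2,842.89 | $141.25 | $1,073.89 | $1,910.25
4 | $1,910.25 | $141.25 | $1,073.89 | $977.61
5 | $977.61 | $141.25 | $1,073.89 | $44.97
6 | $44.97 | $141.25 | $186.22 | $0.00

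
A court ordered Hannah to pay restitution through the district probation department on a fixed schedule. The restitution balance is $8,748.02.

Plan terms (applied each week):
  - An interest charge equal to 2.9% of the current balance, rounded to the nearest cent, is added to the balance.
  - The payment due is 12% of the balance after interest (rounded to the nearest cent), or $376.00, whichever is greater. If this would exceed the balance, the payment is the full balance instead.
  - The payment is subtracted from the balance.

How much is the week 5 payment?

Week 1: opening $8,748.02; interest $253.69 → $9,001.71; payment $1,080.21; balance $7,921.50
Week 2: opening $7,921.50; interest $229.72 → $8,151.22; payment $978.15; balance $7,173.07
Week 3: opening $7,173.07; interest $208.02 → $7,381.09; payment $885.73; balance $6,495.36
Week 4: opening $6,495.36; interest $188.37 → $6,683.73; payment $802.05; balance $5,881.68
Week 5: opening $5,881.68; interest $170.57 → $6,052.25; payment $726.27; balance $5,325.98

$726.27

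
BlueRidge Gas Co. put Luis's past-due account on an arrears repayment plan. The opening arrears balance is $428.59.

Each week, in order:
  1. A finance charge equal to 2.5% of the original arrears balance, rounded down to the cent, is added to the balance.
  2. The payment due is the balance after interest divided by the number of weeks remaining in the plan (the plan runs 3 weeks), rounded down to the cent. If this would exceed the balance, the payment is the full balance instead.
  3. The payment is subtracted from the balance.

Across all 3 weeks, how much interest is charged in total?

$32.13

# | Opening | Interest | Payment | End bal
1 | $428.59 | $10.71 | $146.43 | $292.87
2 | $292.87 | $10.71 | $151.79 | $151.79
3 | $151.79 | $10.71 | $162.50 | $0.00
Total interest: $10.71 + $10.71 + $10.71 = $32.13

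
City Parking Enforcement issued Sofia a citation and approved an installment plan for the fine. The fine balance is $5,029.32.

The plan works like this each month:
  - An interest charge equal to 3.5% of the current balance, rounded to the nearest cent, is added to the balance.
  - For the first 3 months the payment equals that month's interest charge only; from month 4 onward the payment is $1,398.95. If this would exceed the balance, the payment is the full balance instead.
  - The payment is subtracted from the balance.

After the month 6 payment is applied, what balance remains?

Month 1: opening $5,029.32; interest $176.03 → $5,205.35; payment $176.03; balance $5,029.32
Month 2: opening $5,029.32; interest $176.03 → $5,205.35; payment $176.03; balance $5,029.32
Month 3: opening $5,029.32; interest $176.03 → $5,205.35; payment $176.03; balance $5,029.32
Month 4: opening $5,029.32; interest $176.03 → $5,205.35; payment $1,398.95; balance $3,806.40
Month 5: opening $3,806.40; interest $133.22 → $3,939.62; payment $1,398.95; balance $2,540.67
Month 6: opening $2,540.67; interest $88.92 → $2,629.59; payment $1,398.95; balance $1,230.64

$1,230.64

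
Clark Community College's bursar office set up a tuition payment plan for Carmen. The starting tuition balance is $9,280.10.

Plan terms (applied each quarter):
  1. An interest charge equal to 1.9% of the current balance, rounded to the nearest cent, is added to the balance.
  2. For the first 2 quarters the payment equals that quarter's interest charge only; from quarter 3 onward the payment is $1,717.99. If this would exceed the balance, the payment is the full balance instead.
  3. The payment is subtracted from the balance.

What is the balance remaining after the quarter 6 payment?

$2,935.44

Quarter 1: $9,280.10 +$176.32 interest = $9,456.42; pay $176.32 → $9,280.10
Quarter 2: $9,280.10 +$176.32 interest = $9,456.42; pay $176.32 → $9,280.10
Quarter 3: $9,280.10 +$176.32 interest = $9,456.42; pay $1,717.99 → $7,738.43
Quarter 4: $7,738.43 +$147.03 interest = $7,885.46; pay $1,717.99 → $6,167.47
Quarter 5: $6,167.47 +$117.18 interest = $6,284.65; pay $1,717.99 → $4,566.66
Quarter 6: $4,566.66 +$86.77 interest = $4,653.43; pay $1,717.99 → $2,935.44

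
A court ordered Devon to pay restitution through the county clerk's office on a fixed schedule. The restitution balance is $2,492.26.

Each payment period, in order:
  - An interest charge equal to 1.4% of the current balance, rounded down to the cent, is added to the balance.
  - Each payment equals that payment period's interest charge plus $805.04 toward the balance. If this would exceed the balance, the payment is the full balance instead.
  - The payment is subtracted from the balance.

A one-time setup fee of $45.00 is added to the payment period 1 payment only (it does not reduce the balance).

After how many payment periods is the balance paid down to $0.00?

# | Opening | Interest | Payment | Fee | End bal
1 | $2,492.26 | $34.89 | $839.93 | $45.00 | $1,687.22
2 | $1,687.22 | $23.62 | $828.66 | — | $882.18
3 | $882.18 | $12.35 | $817.39 | — | $77.14
4 | $77.14 | $1.07 | $78.21 | — | $0.00
Balance reaches $0.00 in payment period 4.

4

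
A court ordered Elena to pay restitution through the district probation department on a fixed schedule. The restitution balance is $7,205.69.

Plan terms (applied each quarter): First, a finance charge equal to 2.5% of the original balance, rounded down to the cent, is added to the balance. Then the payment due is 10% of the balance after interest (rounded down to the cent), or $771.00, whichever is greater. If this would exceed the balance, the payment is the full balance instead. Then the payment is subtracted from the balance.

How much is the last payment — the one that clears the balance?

$295.51

Quarter 1: $7,205.69 +$180.14 interest = $7,385.83; pay $771.00 → $6,614.83
Quarter 2: $6,614.83 +$180.14 interest = $6,794.97; pay $771.00 → $6,023.97
Quarter 3: $6,023.97 +$180.14 interest = $6,204.11; pay $771.00 → $5,433.11
Quarter 4: $5,433.11 +$180.14 interest = $5,613.25; pay $771.00 → $4,842.25
Quarter 5: $4,842.25 +$180.14 interest = $5,022.39; pay $771.00 → $4,251.39
Quarter 6: $4,251.39 +$180.14 interest = $4,431.53; pay $771.00 → $3,660.53
Quarter 7: $3,660.53 +$180.14 interest = $3,840.67; pay $771.00 → $3,069.67
Quarter 8: $3,069.67 +$180.14 interest = $3,249.81; pay $771.00 → $2,478.81
Quarter 9: $2,478.81 +$180.14 interest = $2,658.95; pay $771.00 → $1,887.95
Quarter 10: $1,887.95 +$180.14 interest = $2,068.09; pay $771.00 → $1,297.09
Quarter 11: $1,297.09 +$180.14 interest = $1,477.23; pay $771.00 → $706.23
Quarter 12: $706.23 +$180.14 interest = $886.37; pay $771.00 → $115.37
Quarter 13: $115.37 +$180.14 interest = $295.51; pay $295.51 → $0.00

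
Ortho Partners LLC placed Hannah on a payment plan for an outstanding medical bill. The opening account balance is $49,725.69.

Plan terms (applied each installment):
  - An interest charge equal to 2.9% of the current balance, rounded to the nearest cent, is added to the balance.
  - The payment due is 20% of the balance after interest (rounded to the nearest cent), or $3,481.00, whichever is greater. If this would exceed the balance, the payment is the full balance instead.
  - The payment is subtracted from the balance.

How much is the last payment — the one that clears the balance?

Installment 1: opening $49,725.69; interest $1,442.05 → $51,167.74; payment $10,233.55; balance $40,934.19
Installment 2: opening $40,934.19; interest $1,187.09 → $42,121.28; payment $8,424.26; balance $33,697.02
Installment 3: opening $33,697.02; interest $977.21 → $34,674.23; payment $6,934.85; balance $27,739.38
Installment 4: opening $27,739.38; interest $804.44 → $28,543.82; payment $5,708.76; balance $22,835.06
Installment 5: opening $22,835.06; interest $662.22 → $23,497.28; payment $4,699.46; balance $18,797.82
Installment 6: opening $18,797.82; interest $545.14 → $19,342.96; payment $3,868.59; balance $15,474.37
Installment 7: opening $15,474.37; interest $448.76 → $15,923.13; payment $3,481.00; balance $12,442.13
Installment 8: opening $12,442.13; interest $360.82 → $12,802.95; payment $3,481.00; balance $9,321.95
Installment 9: opening $9,321.95; interest $270.34 → $9,592.29; payment $3,481.00; balance $6,111.29
Installment 10: opening $6,111.29; interest $177.23 → $6,288.52; payment $3,481.00; balance $2,807.52
Installment 11: opening $2,807.52; interest $81.42 → $2,888.94; payment $2,888.94; balance $0.00

$2,888.94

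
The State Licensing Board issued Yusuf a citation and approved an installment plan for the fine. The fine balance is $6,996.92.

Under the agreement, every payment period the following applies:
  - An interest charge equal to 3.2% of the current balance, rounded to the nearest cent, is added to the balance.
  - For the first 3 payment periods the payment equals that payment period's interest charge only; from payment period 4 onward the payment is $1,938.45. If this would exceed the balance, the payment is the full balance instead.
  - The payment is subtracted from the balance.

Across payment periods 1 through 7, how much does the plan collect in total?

$8,227.95

Payment period 1: opening $6,996.92; interest $223.90 → $7,220.82; payment $223.90; balance $6,996.92
Payment period 2: opening $6,996.92; interest $223.90 → $7,220.82; payment $223.90; balance $6,996.92
Payment period 3: opening $6,996.92; interest $223.90 → $7,220.82; payment $223.90; balance $6,996.92
Payment period 4: opening $6,996.92; interest $223.90 → $7,220.82; payment $1,938.45; balance $5,282.37
Payment period 5: opening $5,282.37; interest $169.04 → $5,451.41; payment $1,938.45; balance $3,512.96
Payment period 6: opening $3,512.96; interest $112.41 → $3,625.37; payment $1,938.45; balance $1,686.92
Payment period 7: opening $1,686.92; interest $53.98 → $1,740.90; payment $1,740.90; balance $0.00
Total paid: $8,227.95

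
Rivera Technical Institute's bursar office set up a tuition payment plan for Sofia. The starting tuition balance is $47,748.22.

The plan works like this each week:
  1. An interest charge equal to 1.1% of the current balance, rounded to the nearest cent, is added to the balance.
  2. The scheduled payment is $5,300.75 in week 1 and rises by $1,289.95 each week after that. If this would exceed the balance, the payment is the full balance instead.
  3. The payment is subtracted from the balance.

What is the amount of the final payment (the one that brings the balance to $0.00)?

Week 1: opening $47,748.22; interest $525.23 → $48,273.45; payment $5,300.75; balance $42,972.70
Week 2: opening $42,972.70; interest $472.70 → $43,445.40; payment $6,590.70; balance $36,854.70
Week 3: opening $36,854.70; interest $405.40 → $37,260.10; payment $7,880.65; balance $29,379.45
Week 4: opening $29,379.45; interest $323.17 → $29,702.62; payment $9,170.60; balance $20,532.02
Week 5: opening $20,532.02; interest $225.85 → $20,757.87; payment $10,460.55; balance $10,297.32
Week 6: opening $10,297.32; interest $113.27 → $10,410.59; payment $10,410.59; balance $0.00

$10,410.59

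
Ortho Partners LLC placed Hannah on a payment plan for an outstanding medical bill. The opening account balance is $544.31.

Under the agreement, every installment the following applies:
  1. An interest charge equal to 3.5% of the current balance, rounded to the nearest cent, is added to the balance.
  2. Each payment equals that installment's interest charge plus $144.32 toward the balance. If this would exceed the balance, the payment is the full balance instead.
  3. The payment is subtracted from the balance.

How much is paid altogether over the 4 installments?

Installment 1: $544.31 +$19.05 interest = $563.36; pay $163.37 → $399.99
Installment 2: $399.99 +$14.00 interest = $413.99; pay $158.32 → $255.67
Installment 3: $255.67 +$8.95 interest = $264.62; pay $153.27 → $111.35
Installment 4: $111.35 +$3.90 interest = $115.25; pay $115.25 → $0.00
Total paid: $590.21

$590.21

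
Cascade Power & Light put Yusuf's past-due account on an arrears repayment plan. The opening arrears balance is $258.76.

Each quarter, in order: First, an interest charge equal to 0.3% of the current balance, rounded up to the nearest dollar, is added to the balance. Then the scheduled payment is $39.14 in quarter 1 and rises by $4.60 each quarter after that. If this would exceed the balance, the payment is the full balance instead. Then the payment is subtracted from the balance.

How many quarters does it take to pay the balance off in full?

# | Opening | Interest | Payment | End bal
1 | $258.76 | $1.00 | $39.14 | $220.62
2 | $220.62 | $1.00 | $43.74 | $177.88
3 | $177.88 | $1.00 | $48.34 | $130.54
4 | $130.54 | $1.00 | $52.94 | $78.60
5 | $78.60 | $1.00 | $57.54 | $22.06
6 | $22.06 | $1.00 | $23.06 | $0.00
Balance reaches $0.00 in quarter 6.

6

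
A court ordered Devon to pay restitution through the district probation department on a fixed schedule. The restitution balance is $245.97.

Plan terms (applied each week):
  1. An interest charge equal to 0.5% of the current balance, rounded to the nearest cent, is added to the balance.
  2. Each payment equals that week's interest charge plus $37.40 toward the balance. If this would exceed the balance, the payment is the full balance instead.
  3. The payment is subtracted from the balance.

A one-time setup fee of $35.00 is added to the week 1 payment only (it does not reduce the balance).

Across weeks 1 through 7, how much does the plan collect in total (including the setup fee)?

$285.65

Week 1: opening $245.97; interest $1.23 → $247.20; payment $38.63 (+ $35.00 fee); balance $208.57
Week 2: opening $208.57; interest $1.04 → $209.61; payment $38.44; balance $171.17
Week 3: opening $171.17; interest $0.86 → $172.03; payment $38.26; balance $133.77
Week 4: opening $133.77; interest $0.67 → $134.44; payment $38.07; balance $96.37
Week 5: opening $96.37; interest $0.48 → $96.85; payment $37.88; balance $58.97
Week 6: opening $58.97; interest $0.29 → $59.26; payment $37.69; balance $21.57
Week 7: opening $21.57; interest $0.11 → $21.68; payment $21.68; balance $0.00
Total paid: $285.65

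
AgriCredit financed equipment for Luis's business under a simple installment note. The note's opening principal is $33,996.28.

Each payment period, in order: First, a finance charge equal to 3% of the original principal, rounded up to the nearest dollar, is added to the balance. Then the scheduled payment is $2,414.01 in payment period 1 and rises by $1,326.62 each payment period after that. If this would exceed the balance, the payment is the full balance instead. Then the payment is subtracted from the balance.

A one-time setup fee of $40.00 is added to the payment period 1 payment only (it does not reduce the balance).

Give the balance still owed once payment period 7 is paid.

$0.00

Payment period 1: opening $33,996.28; interest $1,020.00 → $35,016.28; payment $2,414.01 (+ $40.00 fee); balance $32,602.27
Payment period 2: opening $32,602.27; interest $1,020.00 → $33,622.27; payment $3,740.63; balance $29,881.64
Payment period 3: opening $29,881.64; interest $1,020.00 → $30,901.64; payment $5,067.25; balance $25,834.39
Payment period 4: opening $25,834.39; interest $1,020.00 → $26,854.39; payment $6,393.87; balance $20,460.52
Payment period 5: opening $20,460.52; interest $1,020.00 → $21,480.52; payment $7,720.49; balance $13,760.03
Payment period 6: opening $13,760.03; interest $1,020.00 → $14,780.03; payment $9,047.11; balance $5,732.92
Payment period 7: opening $5,732.92; interest $1,020.00 → $6,752.92; payment $6,752.92; balance $0.00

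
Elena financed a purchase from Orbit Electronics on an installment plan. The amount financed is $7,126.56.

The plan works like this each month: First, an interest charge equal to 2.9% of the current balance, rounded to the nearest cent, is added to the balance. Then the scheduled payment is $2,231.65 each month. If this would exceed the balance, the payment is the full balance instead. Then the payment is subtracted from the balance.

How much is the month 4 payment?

# | Opening | Interest | Payment | End bal
1 | $7,126.56 | $206.67 | $2,231.65 | $5,101.58
2 | $5,101.58 | $147.95 | $2,231.65 | $3,017.88
3 | $3,017.88 | $87.52 | $2,231.65 | $873.75
4 | $873.75 | $25.34 | $899.09 | $0.00

$899.09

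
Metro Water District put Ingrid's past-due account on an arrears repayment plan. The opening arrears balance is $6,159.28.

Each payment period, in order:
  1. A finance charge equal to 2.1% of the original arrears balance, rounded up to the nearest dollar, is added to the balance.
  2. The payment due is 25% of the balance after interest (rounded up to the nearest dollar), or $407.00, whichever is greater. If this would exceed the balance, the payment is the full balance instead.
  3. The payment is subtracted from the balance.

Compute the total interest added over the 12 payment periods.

Payment period 1: opening $6,159.28; interest $130.00 → $6,289.28; payment $1,573.00; balance $4,716.28
Payment period 2: opening $4,716.28; interest $130.00 → $4,846.28; payment $1,212.00; balance $3,634.28
Payment period 3: opening $3,634.28; interest $130.00 → $3,764.28; payment $942.00; balance $2,822.28
Payment period 4: opening $2,822.28; interest $130.00 → $2,952.28; payment $739.00; balance $2,213.28
Payment period 5: opening $2,213.28; interest $130.00 → $2,343.28; payment $586.00; balance $1,757.28
Payment period 6: opening $1,757.28; interest $130.00 → $1,887.28; payment $472.00; balance $1,415.28
Payment period 7: opening $1,415.28; interest $130.00 → $1,545.28; payment $407.00; balance $1,138.28
Payment period 8: opening $1,138.28; interest $130.00 → $1,268.28; payment $407.00; balance $861.28
Payment period 9: opening $861.28; interest $130.00 → $991.28; payment $407.00; balance $584.28
Payment period 10: opening $584.28; interest $130.00 → $714.28; payment $407.00; balance $307.28
Payment period 11: opening $307.28; interest $130.00 → $437.28; payment $407.00; balance $30.28
Payment period 12: opening $30.28; interest $130.00 → $160.28; payment $160.28; balance $0.00
Total interest: $130.00 + $130.00 + $130.00 + $130.00 + $130.00 + $130.00 + $130.00 + $130.00 + $130.00 + $130.00 + $130.00 + $130.00 = $1,560.00

$1,560.00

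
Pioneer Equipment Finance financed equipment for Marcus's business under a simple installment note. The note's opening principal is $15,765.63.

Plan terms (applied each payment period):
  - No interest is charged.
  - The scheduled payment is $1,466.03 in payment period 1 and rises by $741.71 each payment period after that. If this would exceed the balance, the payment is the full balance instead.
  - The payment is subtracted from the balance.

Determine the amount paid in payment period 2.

# | Opening | Payment | End bal
1 | $15,765.63 | $1,466.03 | $14,299.60
2 | $14,299.60 | $2,207.74 | $12,091.86

$2,207.74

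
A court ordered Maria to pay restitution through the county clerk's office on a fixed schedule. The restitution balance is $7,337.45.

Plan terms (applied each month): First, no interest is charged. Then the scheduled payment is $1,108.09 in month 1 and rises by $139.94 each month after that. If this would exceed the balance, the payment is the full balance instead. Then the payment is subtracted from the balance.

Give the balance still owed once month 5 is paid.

Month 1: opening $7,337.45; payment $1,108.09; balance $6,229.36
Month 2: opening $6,229.36; payment $1,248.03; balance $4,981.33
Month 3: opening $4,981.33; payment $1,387.97; balance $3,593.36
Month 4: opening $3,593.36; payment $1,527.91; balance $2,065.45
Month 5: opening $2,065.45; payment $1,667.85; balance $397.60

$397.60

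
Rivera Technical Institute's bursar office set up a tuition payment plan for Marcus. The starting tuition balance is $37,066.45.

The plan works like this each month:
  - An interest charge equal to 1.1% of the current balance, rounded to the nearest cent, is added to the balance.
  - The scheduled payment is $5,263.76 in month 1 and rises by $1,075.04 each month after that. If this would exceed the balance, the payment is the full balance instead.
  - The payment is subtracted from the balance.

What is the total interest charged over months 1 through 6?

Month 1: $37,066.45 +$407.73 interest = $37,474.18; pay $5,263.76 → $32,210.42
Month 2: $32,210.42 +$354.31 interest = $32,564.73; pay $6,338.80 → $26,225.93
Month 3: $26,225.93 +$288.49 interest = $26,514.42; pay $7,413.84 → $19,100.58
Month 4: $19,100.58 +$210.11 interest = $19,310.69; pay $8,488.88 → $10,821.81
Month 5: $10,821.81 +$119.04 interest = $10,940.85; pay $9,563.92 → $1,376.93
Month 6: $1,376.93 +$15.15 interest = $1,392.08; pay $1,392.08 → $0.00
Total interest: $407.73 + $354.31 + $288.49 + $210.11 + $119.04 + $15.15 = $1,394.83

$1,394.83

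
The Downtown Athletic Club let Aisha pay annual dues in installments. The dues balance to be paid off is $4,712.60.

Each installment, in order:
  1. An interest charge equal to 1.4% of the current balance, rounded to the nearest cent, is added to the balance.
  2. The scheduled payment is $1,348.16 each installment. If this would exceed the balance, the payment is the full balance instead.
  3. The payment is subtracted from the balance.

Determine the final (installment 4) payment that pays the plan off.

$823.32

Installment 1: opening $4,712.60; interest $65.98 → $4,778.58; payment $1,348.16; balance $3,430.42
Installment 2: opening $3,430.42; interest $48.03 → $3,478.45; payment $1,348.16; balance $2,130.29
Installment 3: opening $2,130.29; interest $29.82 → $2,160.11; payment $1,348.16; balance $811.95
Installment 4: opening $811.95; interest $11.37 → $823.32; payment $823.32; balance $0.00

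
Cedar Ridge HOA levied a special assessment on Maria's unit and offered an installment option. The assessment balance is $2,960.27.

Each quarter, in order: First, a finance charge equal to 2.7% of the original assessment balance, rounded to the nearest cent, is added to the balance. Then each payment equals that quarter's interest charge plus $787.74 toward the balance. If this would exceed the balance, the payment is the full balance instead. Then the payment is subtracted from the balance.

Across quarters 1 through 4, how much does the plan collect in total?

$3,279.99

Quarter 1: opening $2,960.27; interest $79.93 → $3,040.20; payment $867.67; balance $2,172.53
Quarter 2: opening $2,172.53; interest $79.93 → $2,252.46; payment $867.67; balance $1,384.79
Quarter 3: opening $1,384.79; interest $79.93 → $1,464.72; payment $867.67; balance $597.05
Quarter 4: opening $597.05; interest $79.93 → $676.98; payment $676.98; balance $0.00
Total paid: $3,279.99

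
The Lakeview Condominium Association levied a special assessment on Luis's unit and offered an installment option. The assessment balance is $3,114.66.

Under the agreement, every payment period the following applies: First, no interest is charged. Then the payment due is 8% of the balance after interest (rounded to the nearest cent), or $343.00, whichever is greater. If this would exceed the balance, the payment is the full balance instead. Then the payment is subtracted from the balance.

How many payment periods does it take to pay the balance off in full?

Payment period 1: $3,114.66 − $343.00 → $2,771.66
Payment period 2: $2,771.66 − $343.00 → $2,428.66
Payment period 3: $2,428.66 − $343.00 → $2,085.66
Payment period 4: $2,085.66 − $343.00 → $1,742.66
Payment period 5: $1,742.66 − $343.00 → $1,399.66
Payment period 6: $1,399.66 − $343.00 → $1,056.66
Payment period 7: $1,056.66 − $343.00 → $713.66
Payment period 8: $713.66 − $343.00 → $370.66
Payment period 9: $370.66 − $343.00 → $27.66
Payment period 10: $27.66 − $27.66 → $0.00
Balance reaches $0.00 in payment period 10.

10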